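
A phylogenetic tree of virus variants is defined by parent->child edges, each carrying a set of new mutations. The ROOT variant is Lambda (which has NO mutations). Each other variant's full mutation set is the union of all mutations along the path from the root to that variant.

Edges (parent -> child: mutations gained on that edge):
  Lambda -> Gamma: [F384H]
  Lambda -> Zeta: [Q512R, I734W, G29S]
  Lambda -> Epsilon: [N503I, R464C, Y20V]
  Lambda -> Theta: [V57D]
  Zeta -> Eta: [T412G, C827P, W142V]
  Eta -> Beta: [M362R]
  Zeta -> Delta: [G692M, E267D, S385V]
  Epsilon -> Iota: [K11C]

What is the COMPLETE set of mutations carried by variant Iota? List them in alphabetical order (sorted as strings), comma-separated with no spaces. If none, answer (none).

Answer: K11C,N503I,R464C,Y20V

Derivation:
At Lambda: gained [] -> total []
At Epsilon: gained ['N503I', 'R464C', 'Y20V'] -> total ['N503I', 'R464C', 'Y20V']
At Iota: gained ['K11C'] -> total ['K11C', 'N503I', 'R464C', 'Y20V']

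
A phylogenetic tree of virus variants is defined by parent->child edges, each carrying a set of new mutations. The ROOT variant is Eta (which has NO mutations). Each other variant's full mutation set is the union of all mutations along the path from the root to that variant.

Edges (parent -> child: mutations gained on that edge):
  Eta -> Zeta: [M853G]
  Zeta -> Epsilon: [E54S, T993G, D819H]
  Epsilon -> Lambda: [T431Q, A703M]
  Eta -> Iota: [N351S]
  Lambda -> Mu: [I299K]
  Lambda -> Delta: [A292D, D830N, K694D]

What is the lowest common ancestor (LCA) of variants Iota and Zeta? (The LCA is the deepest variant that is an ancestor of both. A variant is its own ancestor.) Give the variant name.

Path from root to Iota: Eta -> Iota
  ancestors of Iota: {Eta, Iota}
Path from root to Zeta: Eta -> Zeta
  ancestors of Zeta: {Eta, Zeta}
Common ancestors: {Eta}
Walk up from Zeta: Zeta (not in ancestors of Iota), Eta (in ancestors of Iota)
Deepest common ancestor (LCA) = Eta

Answer: Eta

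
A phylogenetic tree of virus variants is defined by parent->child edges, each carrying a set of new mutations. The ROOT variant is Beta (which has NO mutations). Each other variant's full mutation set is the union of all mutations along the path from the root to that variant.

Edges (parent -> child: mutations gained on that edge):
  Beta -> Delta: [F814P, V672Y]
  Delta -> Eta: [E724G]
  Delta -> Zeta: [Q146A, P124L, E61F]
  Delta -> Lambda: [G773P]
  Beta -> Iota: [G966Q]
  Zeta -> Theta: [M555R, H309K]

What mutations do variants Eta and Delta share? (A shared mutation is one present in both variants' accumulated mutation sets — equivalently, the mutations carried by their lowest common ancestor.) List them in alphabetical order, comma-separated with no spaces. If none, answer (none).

Answer: F814P,V672Y

Derivation:
Accumulating mutations along path to Eta:
  At Beta: gained [] -> total []
  At Delta: gained ['F814P', 'V672Y'] -> total ['F814P', 'V672Y']
  At Eta: gained ['E724G'] -> total ['E724G', 'F814P', 'V672Y']
Mutations(Eta) = ['E724G', 'F814P', 'V672Y']
Accumulating mutations along path to Delta:
  At Beta: gained [] -> total []
  At Delta: gained ['F814P', 'V672Y'] -> total ['F814P', 'V672Y']
Mutations(Delta) = ['F814P', 'V672Y']
Intersection: ['E724G', 'F814P', 'V672Y'] ∩ ['F814P', 'V672Y'] = ['F814P', 'V672Y']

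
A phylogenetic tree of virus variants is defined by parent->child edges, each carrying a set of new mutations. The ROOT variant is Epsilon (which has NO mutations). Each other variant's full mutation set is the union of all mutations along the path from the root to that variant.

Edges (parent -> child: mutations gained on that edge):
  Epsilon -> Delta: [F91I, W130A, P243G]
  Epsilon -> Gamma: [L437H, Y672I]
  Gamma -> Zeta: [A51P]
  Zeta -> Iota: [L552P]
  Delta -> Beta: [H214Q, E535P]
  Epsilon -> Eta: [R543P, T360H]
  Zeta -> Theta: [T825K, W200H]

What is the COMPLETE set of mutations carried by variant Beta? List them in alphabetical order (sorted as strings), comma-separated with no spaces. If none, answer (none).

Answer: E535P,F91I,H214Q,P243G,W130A

Derivation:
At Epsilon: gained [] -> total []
At Delta: gained ['F91I', 'W130A', 'P243G'] -> total ['F91I', 'P243G', 'W130A']
At Beta: gained ['H214Q', 'E535P'] -> total ['E535P', 'F91I', 'H214Q', 'P243G', 'W130A']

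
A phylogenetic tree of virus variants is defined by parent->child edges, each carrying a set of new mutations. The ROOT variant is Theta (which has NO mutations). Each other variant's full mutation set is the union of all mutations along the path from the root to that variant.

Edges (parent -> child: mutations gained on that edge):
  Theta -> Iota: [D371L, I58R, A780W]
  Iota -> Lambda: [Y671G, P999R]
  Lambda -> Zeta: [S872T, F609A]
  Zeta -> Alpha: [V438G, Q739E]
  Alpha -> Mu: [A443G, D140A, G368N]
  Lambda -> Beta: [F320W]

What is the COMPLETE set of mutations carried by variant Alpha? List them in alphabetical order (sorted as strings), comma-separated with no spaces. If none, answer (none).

At Theta: gained [] -> total []
At Iota: gained ['D371L', 'I58R', 'A780W'] -> total ['A780W', 'D371L', 'I58R']
At Lambda: gained ['Y671G', 'P999R'] -> total ['A780W', 'D371L', 'I58R', 'P999R', 'Y671G']
At Zeta: gained ['S872T', 'F609A'] -> total ['A780W', 'D371L', 'F609A', 'I58R', 'P999R', 'S872T', 'Y671G']
At Alpha: gained ['V438G', 'Q739E'] -> total ['A780W', 'D371L', 'F609A', 'I58R', 'P999R', 'Q739E', 'S872T', 'V438G', 'Y671G']

Answer: A780W,D371L,F609A,I58R,P999R,Q739E,S872T,V438G,Y671G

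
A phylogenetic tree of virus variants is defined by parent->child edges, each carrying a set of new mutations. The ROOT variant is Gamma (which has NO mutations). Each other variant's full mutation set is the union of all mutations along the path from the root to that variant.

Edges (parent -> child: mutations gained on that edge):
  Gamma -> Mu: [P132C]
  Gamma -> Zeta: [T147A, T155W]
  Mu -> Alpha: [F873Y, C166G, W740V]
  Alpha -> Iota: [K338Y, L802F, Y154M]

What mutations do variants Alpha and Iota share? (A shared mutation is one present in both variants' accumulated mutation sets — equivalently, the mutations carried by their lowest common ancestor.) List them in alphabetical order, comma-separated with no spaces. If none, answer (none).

Answer: C166G,F873Y,P132C,W740V

Derivation:
Accumulating mutations along path to Alpha:
  At Gamma: gained [] -> total []
  At Mu: gained ['P132C'] -> total ['P132C']
  At Alpha: gained ['F873Y', 'C166G', 'W740V'] -> total ['C166G', 'F873Y', 'P132C', 'W740V']
Mutations(Alpha) = ['C166G', 'F873Y', 'P132C', 'W740V']
Accumulating mutations along path to Iota:
  At Gamma: gained [] -> total []
  At Mu: gained ['P132C'] -> total ['P132C']
  At Alpha: gained ['F873Y', 'C166G', 'W740V'] -> total ['C166G', 'F873Y', 'P132C', 'W740V']
  At Iota: gained ['K338Y', 'L802F', 'Y154M'] -> total ['C166G', 'F873Y', 'K338Y', 'L802F', 'P132C', 'W740V', 'Y154M']
Mutations(Iota) = ['C166G', 'F873Y', 'K338Y', 'L802F', 'P132C', 'W740V', 'Y154M']
Intersection: ['C166G', 'F873Y', 'P132C', 'W740V'] ∩ ['C166G', 'F873Y', 'K338Y', 'L802F', 'P132C', 'W740V', 'Y154M'] = ['C166G', 'F873Y', 'P132C', 'W740V']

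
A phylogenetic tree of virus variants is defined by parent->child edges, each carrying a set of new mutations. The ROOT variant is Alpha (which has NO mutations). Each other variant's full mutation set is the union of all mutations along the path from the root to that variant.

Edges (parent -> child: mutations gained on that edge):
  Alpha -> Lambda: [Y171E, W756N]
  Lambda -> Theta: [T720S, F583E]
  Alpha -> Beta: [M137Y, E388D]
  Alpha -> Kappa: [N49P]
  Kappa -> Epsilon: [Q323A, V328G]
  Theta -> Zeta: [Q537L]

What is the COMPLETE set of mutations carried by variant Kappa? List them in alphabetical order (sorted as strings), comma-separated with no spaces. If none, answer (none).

Answer: N49P

Derivation:
At Alpha: gained [] -> total []
At Kappa: gained ['N49P'] -> total ['N49P']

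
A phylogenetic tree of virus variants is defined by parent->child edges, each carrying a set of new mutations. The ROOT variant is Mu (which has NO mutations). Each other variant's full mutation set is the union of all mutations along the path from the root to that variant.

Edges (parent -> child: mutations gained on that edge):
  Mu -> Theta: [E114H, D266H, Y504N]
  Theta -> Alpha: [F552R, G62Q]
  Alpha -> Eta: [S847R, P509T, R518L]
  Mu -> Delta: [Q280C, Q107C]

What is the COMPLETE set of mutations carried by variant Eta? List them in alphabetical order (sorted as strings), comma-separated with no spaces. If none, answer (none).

At Mu: gained [] -> total []
At Theta: gained ['E114H', 'D266H', 'Y504N'] -> total ['D266H', 'E114H', 'Y504N']
At Alpha: gained ['F552R', 'G62Q'] -> total ['D266H', 'E114H', 'F552R', 'G62Q', 'Y504N']
At Eta: gained ['S847R', 'P509T', 'R518L'] -> total ['D266H', 'E114H', 'F552R', 'G62Q', 'P509T', 'R518L', 'S847R', 'Y504N']

Answer: D266H,E114H,F552R,G62Q,P509T,R518L,S847R,Y504N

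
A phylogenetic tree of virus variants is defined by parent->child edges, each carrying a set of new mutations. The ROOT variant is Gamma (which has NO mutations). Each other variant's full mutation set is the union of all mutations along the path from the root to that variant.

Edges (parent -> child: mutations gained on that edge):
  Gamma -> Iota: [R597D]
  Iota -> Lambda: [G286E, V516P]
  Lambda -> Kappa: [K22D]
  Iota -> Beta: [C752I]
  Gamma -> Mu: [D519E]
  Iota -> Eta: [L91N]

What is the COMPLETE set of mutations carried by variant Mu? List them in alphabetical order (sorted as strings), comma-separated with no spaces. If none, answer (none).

Answer: D519E

Derivation:
At Gamma: gained [] -> total []
At Mu: gained ['D519E'] -> total ['D519E']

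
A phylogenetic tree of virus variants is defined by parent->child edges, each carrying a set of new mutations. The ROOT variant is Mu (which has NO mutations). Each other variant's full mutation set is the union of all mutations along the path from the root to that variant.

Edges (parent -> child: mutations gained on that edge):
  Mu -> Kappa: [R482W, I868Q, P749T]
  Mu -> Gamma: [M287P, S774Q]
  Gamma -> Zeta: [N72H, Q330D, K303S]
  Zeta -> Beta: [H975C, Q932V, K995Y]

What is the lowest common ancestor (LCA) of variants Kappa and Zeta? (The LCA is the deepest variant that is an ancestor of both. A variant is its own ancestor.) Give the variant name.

Path from root to Kappa: Mu -> Kappa
  ancestors of Kappa: {Mu, Kappa}
Path from root to Zeta: Mu -> Gamma -> Zeta
  ancestors of Zeta: {Mu, Gamma, Zeta}
Common ancestors: {Mu}
Walk up from Zeta: Zeta (not in ancestors of Kappa), Gamma (not in ancestors of Kappa), Mu (in ancestors of Kappa)
Deepest common ancestor (LCA) = Mu

Answer: Mu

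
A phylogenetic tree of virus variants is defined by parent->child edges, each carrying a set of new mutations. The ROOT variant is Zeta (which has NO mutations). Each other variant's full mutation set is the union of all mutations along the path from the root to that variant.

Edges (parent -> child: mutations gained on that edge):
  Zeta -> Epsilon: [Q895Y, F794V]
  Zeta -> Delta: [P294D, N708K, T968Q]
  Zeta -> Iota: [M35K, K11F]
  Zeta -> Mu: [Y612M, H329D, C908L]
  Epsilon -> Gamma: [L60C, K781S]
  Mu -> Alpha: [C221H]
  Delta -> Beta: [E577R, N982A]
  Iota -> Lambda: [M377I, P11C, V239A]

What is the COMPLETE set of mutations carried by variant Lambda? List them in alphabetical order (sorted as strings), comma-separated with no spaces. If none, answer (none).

Answer: K11F,M35K,M377I,P11C,V239A

Derivation:
At Zeta: gained [] -> total []
At Iota: gained ['M35K', 'K11F'] -> total ['K11F', 'M35K']
At Lambda: gained ['M377I', 'P11C', 'V239A'] -> total ['K11F', 'M35K', 'M377I', 'P11C', 'V239A']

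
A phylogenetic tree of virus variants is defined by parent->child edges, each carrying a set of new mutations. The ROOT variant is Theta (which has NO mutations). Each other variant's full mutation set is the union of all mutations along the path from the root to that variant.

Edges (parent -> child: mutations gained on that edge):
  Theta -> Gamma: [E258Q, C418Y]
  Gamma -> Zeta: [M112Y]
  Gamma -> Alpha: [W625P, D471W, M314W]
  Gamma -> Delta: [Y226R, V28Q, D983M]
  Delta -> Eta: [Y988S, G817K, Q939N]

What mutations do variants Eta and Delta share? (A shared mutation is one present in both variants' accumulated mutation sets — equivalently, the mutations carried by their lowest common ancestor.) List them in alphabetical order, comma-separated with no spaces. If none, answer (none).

Accumulating mutations along path to Eta:
  At Theta: gained [] -> total []
  At Gamma: gained ['E258Q', 'C418Y'] -> total ['C418Y', 'E258Q']
  At Delta: gained ['Y226R', 'V28Q', 'D983M'] -> total ['C418Y', 'D983M', 'E258Q', 'V28Q', 'Y226R']
  At Eta: gained ['Y988S', 'G817K', 'Q939N'] -> total ['C418Y', 'D983M', 'E258Q', 'G817K', 'Q939N', 'V28Q', 'Y226R', 'Y988S']
Mutations(Eta) = ['C418Y', 'D983M', 'E258Q', 'G817K', 'Q939N', 'V28Q', 'Y226R', 'Y988S']
Accumulating mutations along path to Delta:
  At Theta: gained [] -> total []
  At Gamma: gained ['E258Q', 'C418Y'] -> total ['C418Y', 'E258Q']
  At Delta: gained ['Y226R', 'V28Q', 'D983M'] -> total ['C418Y', 'D983M', 'E258Q', 'V28Q', 'Y226R']
Mutations(Delta) = ['C418Y', 'D983M', 'E258Q', 'V28Q', 'Y226R']
Intersection: ['C418Y', 'D983M', 'E258Q', 'G817K', 'Q939N', 'V28Q', 'Y226R', 'Y988S'] ∩ ['C418Y', 'D983M', 'E258Q', 'V28Q', 'Y226R'] = ['C418Y', 'D983M', 'E258Q', 'V28Q', 'Y226R']

Answer: C418Y,D983M,E258Q,V28Q,Y226R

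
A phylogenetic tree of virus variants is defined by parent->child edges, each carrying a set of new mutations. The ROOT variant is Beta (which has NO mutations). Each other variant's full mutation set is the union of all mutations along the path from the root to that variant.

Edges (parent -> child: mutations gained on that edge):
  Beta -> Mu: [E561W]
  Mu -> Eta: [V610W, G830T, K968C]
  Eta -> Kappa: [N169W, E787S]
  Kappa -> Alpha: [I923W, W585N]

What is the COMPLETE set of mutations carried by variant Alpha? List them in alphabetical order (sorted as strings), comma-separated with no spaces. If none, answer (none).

Answer: E561W,E787S,G830T,I923W,K968C,N169W,V610W,W585N

Derivation:
At Beta: gained [] -> total []
At Mu: gained ['E561W'] -> total ['E561W']
At Eta: gained ['V610W', 'G830T', 'K968C'] -> total ['E561W', 'G830T', 'K968C', 'V610W']
At Kappa: gained ['N169W', 'E787S'] -> total ['E561W', 'E787S', 'G830T', 'K968C', 'N169W', 'V610W']
At Alpha: gained ['I923W', 'W585N'] -> total ['E561W', 'E787S', 'G830T', 'I923W', 'K968C', 'N169W', 'V610W', 'W585N']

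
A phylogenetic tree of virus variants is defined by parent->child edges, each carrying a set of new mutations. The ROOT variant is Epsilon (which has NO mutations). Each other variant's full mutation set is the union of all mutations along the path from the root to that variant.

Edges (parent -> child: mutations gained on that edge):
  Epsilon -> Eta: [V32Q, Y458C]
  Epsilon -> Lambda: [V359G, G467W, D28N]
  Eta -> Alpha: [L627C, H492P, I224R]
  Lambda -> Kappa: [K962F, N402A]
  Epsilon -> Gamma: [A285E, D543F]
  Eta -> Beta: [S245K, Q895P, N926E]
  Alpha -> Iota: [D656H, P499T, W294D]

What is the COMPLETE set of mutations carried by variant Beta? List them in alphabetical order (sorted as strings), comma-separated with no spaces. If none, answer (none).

At Epsilon: gained [] -> total []
At Eta: gained ['V32Q', 'Y458C'] -> total ['V32Q', 'Y458C']
At Beta: gained ['S245K', 'Q895P', 'N926E'] -> total ['N926E', 'Q895P', 'S245K', 'V32Q', 'Y458C']

Answer: N926E,Q895P,S245K,V32Q,Y458C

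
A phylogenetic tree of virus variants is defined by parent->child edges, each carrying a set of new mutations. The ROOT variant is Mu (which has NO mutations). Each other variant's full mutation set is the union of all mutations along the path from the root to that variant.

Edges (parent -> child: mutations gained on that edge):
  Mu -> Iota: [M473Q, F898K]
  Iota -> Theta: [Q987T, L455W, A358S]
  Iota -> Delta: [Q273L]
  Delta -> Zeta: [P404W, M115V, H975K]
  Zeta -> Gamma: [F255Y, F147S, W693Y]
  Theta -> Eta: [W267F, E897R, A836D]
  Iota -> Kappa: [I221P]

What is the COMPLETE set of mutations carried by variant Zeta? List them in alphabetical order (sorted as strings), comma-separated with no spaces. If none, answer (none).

Answer: F898K,H975K,M115V,M473Q,P404W,Q273L

Derivation:
At Mu: gained [] -> total []
At Iota: gained ['M473Q', 'F898K'] -> total ['F898K', 'M473Q']
At Delta: gained ['Q273L'] -> total ['F898K', 'M473Q', 'Q273L']
At Zeta: gained ['P404W', 'M115V', 'H975K'] -> total ['F898K', 'H975K', 'M115V', 'M473Q', 'P404W', 'Q273L']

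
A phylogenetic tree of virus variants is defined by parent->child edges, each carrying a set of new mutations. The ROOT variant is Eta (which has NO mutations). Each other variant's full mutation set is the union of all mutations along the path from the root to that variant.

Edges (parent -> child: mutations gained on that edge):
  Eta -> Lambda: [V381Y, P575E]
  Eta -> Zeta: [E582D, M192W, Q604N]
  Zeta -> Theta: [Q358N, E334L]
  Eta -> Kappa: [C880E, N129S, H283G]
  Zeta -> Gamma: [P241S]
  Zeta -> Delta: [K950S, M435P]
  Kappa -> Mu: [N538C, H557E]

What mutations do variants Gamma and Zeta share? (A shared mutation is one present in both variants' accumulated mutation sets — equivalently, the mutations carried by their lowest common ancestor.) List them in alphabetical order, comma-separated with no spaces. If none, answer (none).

Answer: E582D,M192W,Q604N

Derivation:
Accumulating mutations along path to Gamma:
  At Eta: gained [] -> total []
  At Zeta: gained ['E582D', 'M192W', 'Q604N'] -> total ['E582D', 'M192W', 'Q604N']
  At Gamma: gained ['P241S'] -> total ['E582D', 'M192W', 'P241S', 'Q604N']
Mutations(Gamma) = ['E582D', 'M192W', 'P241S', 'Q604N']
Accumulating mutations along path to Zeta:
  At Eta: gained [] -> total []
  At Zeta: gained ['E582D', 'M192W', 'Q604N'] -> total ['E582D', 'M192W', 'Q604N']
Mutations(Zeta) = ['E582D', 'M192W', 'Q604N']
Intersection: ['E582D', 'M192W', 'P241S', 'Q604N'] ∩ ['E582D', 'M192W', 'Q604N'] = ['E582D', 'M192W', 'Q604N']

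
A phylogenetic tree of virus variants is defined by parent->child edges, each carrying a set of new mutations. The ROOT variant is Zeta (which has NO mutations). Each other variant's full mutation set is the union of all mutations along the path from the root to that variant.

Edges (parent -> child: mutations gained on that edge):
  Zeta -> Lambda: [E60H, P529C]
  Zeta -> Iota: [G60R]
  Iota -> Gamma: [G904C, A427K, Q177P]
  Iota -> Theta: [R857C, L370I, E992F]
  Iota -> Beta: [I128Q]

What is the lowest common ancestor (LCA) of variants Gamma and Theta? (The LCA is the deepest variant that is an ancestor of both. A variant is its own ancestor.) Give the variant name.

Path from root to Gamma: Zeta -> Iota -> Gamma
  ancestors of Gamma: {Zeta, Iota, Gamma}
Path from root to Theta: Zeta -> Iota -> Theta
  ancestors of Theta: {Zeta, Iota, Theta}
Common ancestors: {Zeta, Iota}
Walk up from Theta: Theta (not in ancestors of Gamma), Iota (in ancestors of Gamma), Zeta (in ancestors of Gamma)
Deepest common ancestor (LCA) = Iota

Answer: Iota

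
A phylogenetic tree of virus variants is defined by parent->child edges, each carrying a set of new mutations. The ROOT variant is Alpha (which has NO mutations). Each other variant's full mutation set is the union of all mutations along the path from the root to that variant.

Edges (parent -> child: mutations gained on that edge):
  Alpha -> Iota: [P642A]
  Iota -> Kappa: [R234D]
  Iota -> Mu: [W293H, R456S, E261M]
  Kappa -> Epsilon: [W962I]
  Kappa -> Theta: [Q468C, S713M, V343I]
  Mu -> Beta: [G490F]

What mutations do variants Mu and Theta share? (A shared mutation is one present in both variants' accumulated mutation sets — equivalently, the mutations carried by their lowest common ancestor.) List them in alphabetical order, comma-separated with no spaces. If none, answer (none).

Accumulating mutations along path to Mu:
  At Alpha: gained [] -> total []
  At Iota: gained ['P642A'] -> total ['P642A']
  At Mu: gained ['W293H', 'R456S', 'E261M'] -> total ['E261M', 'P642A', 'R456S', 'W293H']
Mutations(Mu) = ['E261M', 'P642A', 'R456S', 'W293H']
Accumulating mutations along path to Theta:
  At Alpha: gained [] -> total []
  At Iota: gained ['P642A'] -> total ['P642A']
  At Kappa: gained ['R234D'] -> total ['P642A', 'R234D']
  At Theta: gained ['Q468C', 'S713M', 'V343I'] -> total ['P642A', 'Q468C', 'R234D', 'S713M', 'V343I']
Mutations(Theta) = ['P642A', 'Q468C', 'R234D', 'S713M', 'V343I']
Intersection: ['E261M', 'P642A', 'R456S', 'W293H'] ∩ ['P642A', 'Q468C', 'R234D', 'S713M', 'V343I'] = ['P642A']

Answer: P642A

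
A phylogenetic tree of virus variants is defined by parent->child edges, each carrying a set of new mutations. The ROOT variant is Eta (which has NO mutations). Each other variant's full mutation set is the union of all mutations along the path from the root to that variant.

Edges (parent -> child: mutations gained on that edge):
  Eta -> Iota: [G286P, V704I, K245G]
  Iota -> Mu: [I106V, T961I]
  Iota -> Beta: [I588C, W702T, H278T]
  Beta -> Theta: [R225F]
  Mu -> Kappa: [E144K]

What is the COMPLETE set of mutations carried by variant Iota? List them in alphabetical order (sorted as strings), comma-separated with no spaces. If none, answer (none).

At Eta: gained [] -> total []
At Iota: gained ['G286P', 'V704I', 'K245G'] -> total ['G286P', 'K245G', 'V704I']

Answer: G286P,K245G,V704I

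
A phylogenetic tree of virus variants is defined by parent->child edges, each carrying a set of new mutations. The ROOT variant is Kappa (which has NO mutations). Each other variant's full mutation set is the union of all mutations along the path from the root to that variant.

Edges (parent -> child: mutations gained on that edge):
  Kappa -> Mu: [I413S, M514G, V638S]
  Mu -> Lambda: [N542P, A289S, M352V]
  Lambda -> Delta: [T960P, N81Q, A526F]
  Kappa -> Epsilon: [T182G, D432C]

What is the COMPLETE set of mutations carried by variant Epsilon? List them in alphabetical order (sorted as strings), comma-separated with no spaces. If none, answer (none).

At Kappa: gained [] -> total []
At Epsilon: gained ['T182G', 'D432C'] -> total ['D432C', 'T182G']

Answer: D432C,T182G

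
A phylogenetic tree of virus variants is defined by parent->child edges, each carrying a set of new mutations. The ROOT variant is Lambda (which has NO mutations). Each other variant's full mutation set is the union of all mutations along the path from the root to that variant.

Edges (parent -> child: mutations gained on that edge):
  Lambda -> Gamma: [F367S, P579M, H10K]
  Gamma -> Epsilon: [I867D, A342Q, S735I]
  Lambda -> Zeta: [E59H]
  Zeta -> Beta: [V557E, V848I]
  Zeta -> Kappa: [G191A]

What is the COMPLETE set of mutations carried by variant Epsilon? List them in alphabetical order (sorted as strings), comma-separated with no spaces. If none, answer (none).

Answer: A342Q,F367S,H10K,I867D,P579M,S735I

Derivation:
At Lambda: gained [] -> total []
At Gamma: gained ['F367S', 'P579M', 'H10K'] -> total ['F367S', 'H10K', 'P579M']
At Epsilon: gained ['I867D', 'A342Q', 'S735I'] -> total ['A342Q', 'F367S', 'H10K', 'I867D', 'P579M', 'S735I']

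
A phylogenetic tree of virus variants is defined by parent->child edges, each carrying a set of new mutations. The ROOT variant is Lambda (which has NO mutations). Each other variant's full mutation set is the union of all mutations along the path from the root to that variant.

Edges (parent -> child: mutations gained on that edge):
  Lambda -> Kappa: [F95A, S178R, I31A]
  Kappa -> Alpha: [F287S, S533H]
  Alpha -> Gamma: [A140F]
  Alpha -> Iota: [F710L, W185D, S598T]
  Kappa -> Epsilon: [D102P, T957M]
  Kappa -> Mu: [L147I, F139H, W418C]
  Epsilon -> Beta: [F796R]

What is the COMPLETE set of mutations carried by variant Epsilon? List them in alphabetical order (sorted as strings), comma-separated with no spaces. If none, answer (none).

At Lambda: gained [] -> total []
At Kappa: gained ['F95A', 'S178R', 'I31A'] -> total ['F95A', 'I31A', 'S178R']
At Epsilon: gained ['D102P', 'T957M'] -> total ['D102P', 'F95A', 'I31A', 'S178R', 'T957M']

Answer: D102P,F95A,I31A,S178R,T957M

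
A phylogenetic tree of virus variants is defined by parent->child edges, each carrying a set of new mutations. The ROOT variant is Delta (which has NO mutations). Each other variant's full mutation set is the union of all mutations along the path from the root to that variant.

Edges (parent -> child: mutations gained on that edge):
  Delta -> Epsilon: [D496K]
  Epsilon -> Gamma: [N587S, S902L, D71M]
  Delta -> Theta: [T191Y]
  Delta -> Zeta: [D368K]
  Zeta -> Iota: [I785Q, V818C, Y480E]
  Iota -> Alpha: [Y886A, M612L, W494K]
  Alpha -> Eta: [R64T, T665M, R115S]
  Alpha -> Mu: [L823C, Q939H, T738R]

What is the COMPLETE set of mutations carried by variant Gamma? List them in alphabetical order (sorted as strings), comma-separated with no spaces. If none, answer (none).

Answer: D496K,D71M,N587S,S902L

Derivation:
At Delta: gained [] -> total []
At Epsilon: gained ['D496K'] -> total ['D496K']
At Gamma: gained ['N587S', 'S902L', 'D71M'] -> total ['D496K', 'D71M', 'N587S', 'S902L']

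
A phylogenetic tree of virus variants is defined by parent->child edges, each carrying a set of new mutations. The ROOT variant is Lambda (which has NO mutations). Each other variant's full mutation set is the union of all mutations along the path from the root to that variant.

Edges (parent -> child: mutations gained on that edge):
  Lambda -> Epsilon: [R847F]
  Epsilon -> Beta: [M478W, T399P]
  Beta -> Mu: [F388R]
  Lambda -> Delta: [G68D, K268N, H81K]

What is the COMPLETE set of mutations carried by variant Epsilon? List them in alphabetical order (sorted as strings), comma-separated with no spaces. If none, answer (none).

Answer: R847F

Derivation:
At Lambda: gained [] -> total []
At Epsilon: gained ['R847F'] -> total ['R847F']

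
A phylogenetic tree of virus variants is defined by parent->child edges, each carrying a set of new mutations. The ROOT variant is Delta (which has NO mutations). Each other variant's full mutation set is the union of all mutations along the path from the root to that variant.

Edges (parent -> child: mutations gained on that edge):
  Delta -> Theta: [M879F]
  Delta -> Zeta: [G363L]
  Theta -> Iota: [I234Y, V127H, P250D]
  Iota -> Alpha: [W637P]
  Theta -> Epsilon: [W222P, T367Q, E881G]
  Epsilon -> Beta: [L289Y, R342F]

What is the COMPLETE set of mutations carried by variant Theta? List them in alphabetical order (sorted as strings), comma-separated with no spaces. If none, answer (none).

At Delta: gained [] -> total []
At Theta: gained ['M879F'] -> total ['M879F']

Answer: M879F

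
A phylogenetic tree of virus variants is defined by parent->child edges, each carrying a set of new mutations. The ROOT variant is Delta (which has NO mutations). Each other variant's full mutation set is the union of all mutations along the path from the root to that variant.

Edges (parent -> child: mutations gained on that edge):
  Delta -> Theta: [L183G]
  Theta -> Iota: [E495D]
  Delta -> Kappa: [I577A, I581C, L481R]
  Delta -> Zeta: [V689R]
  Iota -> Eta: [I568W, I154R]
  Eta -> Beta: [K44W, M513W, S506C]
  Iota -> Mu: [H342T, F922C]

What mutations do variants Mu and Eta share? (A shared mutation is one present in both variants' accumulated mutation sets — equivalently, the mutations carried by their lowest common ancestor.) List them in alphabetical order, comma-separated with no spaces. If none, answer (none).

Answer: E495D,L183G

Derivation:
Accumulating mutations along path to Mu:
  At Delta: gained [] -> total []
  At Theta: gained ['L183G'] -> total ['L183G']
  At Iota: gained ['E495D'] -> total ['E495D', 'L183G']
  At Mu: gained ['H342T', 'F922C'] -> total ['E495D', 'F922C', 'H342T', 'L183G']
Mutations(Mu) = ['E495D', 'F922C', 'H342T', 'L183G']
Accumulating mutations along path to Eta:
  At Delta: gained [] -> total []
  At Theta: gained ['L183G'] -> total ['L183G']
  At Iota: gained ['E495D'] -> total ['E495D', 'L183G']
  At Eta: gained ['I568W', 'I154R'] -> total ['E495D', 'I154R', 'I568W', 'L183G']
Mutations(Eta) = ['E495D', 'I154R', 'I568W', 'L183G']
Intersection: ['E495D', 'F922C', 'H342T', 'L183G'] ∩ ['E495D', 'I154R', 'I568W', 'L183G'] = ['E495D', 'L183G']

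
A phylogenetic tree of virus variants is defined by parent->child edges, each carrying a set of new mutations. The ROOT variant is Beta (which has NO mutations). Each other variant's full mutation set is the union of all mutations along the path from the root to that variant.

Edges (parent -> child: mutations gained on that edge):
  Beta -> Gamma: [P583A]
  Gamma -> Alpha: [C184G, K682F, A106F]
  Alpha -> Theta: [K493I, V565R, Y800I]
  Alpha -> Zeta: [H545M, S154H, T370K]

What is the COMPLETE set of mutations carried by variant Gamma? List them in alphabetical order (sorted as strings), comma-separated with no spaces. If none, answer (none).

Answer: P583A

Derivation:
At Beta: gained [] -> total []
At Gamma: gained ['P583A'] -> total ['P583A']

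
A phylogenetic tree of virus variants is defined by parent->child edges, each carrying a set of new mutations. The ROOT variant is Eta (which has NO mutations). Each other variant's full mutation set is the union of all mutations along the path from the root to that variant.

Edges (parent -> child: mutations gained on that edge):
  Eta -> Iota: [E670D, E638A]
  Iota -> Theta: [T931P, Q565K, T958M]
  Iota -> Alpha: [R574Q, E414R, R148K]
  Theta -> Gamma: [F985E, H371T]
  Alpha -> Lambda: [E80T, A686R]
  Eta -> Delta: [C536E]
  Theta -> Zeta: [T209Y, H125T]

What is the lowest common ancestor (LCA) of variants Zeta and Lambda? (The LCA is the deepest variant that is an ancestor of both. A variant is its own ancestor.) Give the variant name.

Path from root to Zeta: Eta -> Iota -> Theta -> Zeta
  ancestors of Zeta: {Eta, Iota, Theta, Zeta}
Path from root to Lambda: Eta -> Iota -> Alpha -> Lambda
  ancestors of Lambda: {Eta, Iota, Alpha, Lambda}
Common ancestors: {Eta, Iota}
Walk up from Lambda: Lambda (not in ancestors of Zeta), Alpha (not in ancestors of Zeta), Iota (in ancestors of Zeta), Eta (in ancestors of Zeta)
Deepest common ancestor (LCA) = Iota

Answer: Iota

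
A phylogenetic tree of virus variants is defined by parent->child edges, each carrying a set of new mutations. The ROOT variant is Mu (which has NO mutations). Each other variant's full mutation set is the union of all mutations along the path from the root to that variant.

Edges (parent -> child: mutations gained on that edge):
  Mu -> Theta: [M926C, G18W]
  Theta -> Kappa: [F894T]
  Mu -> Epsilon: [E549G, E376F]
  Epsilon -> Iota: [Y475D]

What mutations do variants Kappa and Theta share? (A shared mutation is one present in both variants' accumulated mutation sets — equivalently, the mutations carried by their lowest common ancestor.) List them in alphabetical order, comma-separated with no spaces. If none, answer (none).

Answer: G18W,M926C

Derivation:
Accumulating mutations along path to Kappa:
  At Mu: gained [] -> total []
  At Theta: gained ['M926C', 'G18W'] -> total ['G18W', 'M926C']
  At Kappa: gained ['F894T'] -> total ['F894T', 'G18W', 'M926C']
Mutations(Kappa) = ['F894T', 'G18W', 'M926C']
Accumulating mutations along path to Theta:
  At Mu: gained [] -> total []
  At Theta: gained ['M926C', 'G18W'] -> total ['G18W', 'M926C']
Mutations(Theta) = ['G18W', 'M926C']
Intersection: ['F894T', 'G18W', 'M926C'] ∩ ['G18W', 'M926C'] = ['G18W', 'M926C']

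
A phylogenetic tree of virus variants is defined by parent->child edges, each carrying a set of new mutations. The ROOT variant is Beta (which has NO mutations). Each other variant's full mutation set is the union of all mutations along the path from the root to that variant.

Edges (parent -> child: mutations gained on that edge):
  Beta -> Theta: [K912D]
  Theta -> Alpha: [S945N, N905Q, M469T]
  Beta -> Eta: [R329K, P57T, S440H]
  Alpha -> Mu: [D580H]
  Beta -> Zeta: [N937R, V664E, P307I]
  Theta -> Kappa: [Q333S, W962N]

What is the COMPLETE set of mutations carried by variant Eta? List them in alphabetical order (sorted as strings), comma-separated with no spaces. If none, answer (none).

Answer: P57T,R329K,S440H

Derivation:
At Beta: gained [] -> total []
At Eta: gained ['R329K', 'P57T', 'S440H'] -> total ['P57T', 'R329K', 'S440H']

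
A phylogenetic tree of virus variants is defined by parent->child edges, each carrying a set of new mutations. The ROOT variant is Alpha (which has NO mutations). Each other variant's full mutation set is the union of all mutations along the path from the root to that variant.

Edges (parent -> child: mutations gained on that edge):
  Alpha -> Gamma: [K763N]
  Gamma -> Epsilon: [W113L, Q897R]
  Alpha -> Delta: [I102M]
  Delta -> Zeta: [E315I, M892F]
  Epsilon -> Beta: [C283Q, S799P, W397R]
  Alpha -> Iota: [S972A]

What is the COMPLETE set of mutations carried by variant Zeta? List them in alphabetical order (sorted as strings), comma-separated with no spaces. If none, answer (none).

Answer: E315I,I102M,M892F

Derivation:
At Alpha: gained [] -> total []
At Delta: gained ['I102M'] -> total ['I102M']
At Zeta: gained ['E315I', 'M892F'] -> total ['E315I', 'I102M', 'M892F']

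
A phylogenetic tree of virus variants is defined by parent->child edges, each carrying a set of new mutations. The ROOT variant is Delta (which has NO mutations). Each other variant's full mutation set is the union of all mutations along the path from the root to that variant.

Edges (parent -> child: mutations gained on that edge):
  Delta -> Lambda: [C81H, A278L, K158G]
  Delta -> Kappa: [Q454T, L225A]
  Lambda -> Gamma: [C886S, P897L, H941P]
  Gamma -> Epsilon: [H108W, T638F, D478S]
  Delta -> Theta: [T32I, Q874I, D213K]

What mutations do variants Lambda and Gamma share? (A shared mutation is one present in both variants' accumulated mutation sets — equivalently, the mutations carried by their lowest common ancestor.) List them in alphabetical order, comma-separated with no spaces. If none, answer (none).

Answer: A278L,C81H,K158G

Derivation:
Accumulating mutations along path to Lambda:
  At Delta: gained [] -> total []
  At Lambda: gained ['C81H', 'A278L', 'K158G'] -> total ['A278L', 'C81H', 'K158G']
Mutations(Lambda) = ['A278L', 'C81H', 'K158G']
Accumulating mutations along path to Gamma:
  At Delta: gained [] -> total []
  At Lambda: gained ['C81H', 'A278L', 'K158G'] -> total ['A278L', 'C81H', 'K158G']
  At Gamma: gained ['C886S', 'P897L', 'H941P'] -> total ['A278L', 'C81H', 'C886S', 'H941P', 'K158G', 'P897L']
Mutations(Gamma) = ['A278L', 'C81H', 'C886S', 'H941P', 'K158G', 'P897L']
Intersection: ['A278L', 'C81H', 'K158G'] ∩ ['A278L', 'C81H', 'C886S', 'H941P', 'K158G', 'P897L'] = ['A278L', 'C81H', 'K158G']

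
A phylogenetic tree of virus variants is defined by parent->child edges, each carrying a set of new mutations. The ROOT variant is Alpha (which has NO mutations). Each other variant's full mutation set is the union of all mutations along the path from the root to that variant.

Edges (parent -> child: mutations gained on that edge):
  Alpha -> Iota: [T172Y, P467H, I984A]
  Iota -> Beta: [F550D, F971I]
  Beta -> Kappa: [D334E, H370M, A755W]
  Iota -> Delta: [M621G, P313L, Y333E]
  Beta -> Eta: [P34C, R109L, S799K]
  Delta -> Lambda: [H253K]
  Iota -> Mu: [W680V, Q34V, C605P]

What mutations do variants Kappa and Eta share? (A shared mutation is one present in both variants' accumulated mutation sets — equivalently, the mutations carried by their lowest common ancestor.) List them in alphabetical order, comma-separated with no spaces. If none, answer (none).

Accumulating mutations along path to Kappa:
  At Alpha: gained [] -> total []
  At Iota: gained ['T172Y', 'P467H', 'I984A'] -> total ['I984A', 'P467H', 'T172Y']
  At Beta: gained ['F550D', 'F971I'] -> total ['F550D', 'F971I', 'I984A', 'P467H', 'T172Y']
  At Kappa: gained ['D334E', 'H370M', 'A755W'] -> total ['A755W', 'D334E', 'F550D', 'F971I', 'H370M', 'I984A', 'P467H', 'T172Y']
Mutations(Kappa) = ['A755W', 'D334E', 'F550D', 'F971I', 'H370M', 'I984A', 'P467H', 'T172Y']
Accumulating mutations along path to Eta:
  At Alpha: gained [] -> total []
  At Iota: gained ['T172Y', 'P467H', 'I984A'] -> total ['I984A', 'P467H', 'T172Y']
  At Beta: gained ['F550D', 'F971I'] -> total ['F550D', 'F971I', 'I984A', 'P467H', 'T172Y']
  At Eta: gained ['P34C', 'R109L', 'S799K'] -> total ['F550D', 'F971I', 'I984A', 'P34C', 'P467H', 'R109L', 'S799K', 'T172Y']
Mutations(Eta) = ['F550D', 'F971I', 'I984A', 'P34C', 'P467H', 'R109L', 'S799K', 'T172Y']
Intersection: ['A755W', 'D334E', 'F550D', 'F971I', 'H370M', 'I984A', 'P467H', 'T172Y'] ∩ ['F550D', 'F971I', 'I984A', 'P34C', 'P467H', 'R109L', 'S799K', 'T172Y'] = ['F550D', 'F971I', 'I984A', 'P467H', 'T172Y']

Answer: F550D,F971I,I984A,P467H,T172Y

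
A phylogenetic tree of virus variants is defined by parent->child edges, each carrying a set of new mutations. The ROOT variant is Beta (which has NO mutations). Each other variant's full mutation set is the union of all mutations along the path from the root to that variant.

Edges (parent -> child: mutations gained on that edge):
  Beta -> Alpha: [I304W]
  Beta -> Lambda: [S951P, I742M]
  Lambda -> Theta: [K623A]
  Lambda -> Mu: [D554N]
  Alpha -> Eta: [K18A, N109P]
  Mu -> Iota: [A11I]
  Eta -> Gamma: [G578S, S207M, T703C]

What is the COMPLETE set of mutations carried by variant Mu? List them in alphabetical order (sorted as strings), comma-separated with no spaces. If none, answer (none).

At Beta: gained [] -> total []
At Lambda: gained ['S951P', 'I742M'] -> total ['I742M', 'S951P']
At Mu: gained ['D554N'] -> total ['D554N', 'I742M', 'S951P']

Answer: D554N,I742M,S951P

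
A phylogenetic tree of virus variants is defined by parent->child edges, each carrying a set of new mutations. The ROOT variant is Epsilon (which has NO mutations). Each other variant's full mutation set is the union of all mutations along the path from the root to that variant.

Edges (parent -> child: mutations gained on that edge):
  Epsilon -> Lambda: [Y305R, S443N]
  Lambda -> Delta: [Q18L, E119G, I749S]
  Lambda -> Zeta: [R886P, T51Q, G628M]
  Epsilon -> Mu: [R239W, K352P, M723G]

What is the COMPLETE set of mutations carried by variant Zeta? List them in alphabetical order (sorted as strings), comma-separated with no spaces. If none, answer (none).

Answer: G628M,R886P,S443N,T51Q,Y305R

Derivation:
At Epsilon: gained [] -> total []
At Lambda: gained ['Y305R', 'S443N'] -> total ['S443N', 'Y305R']
At Zeta: gained ['R886P', 'T51Q', 'G628M'] -> total ['G628M', 'R886P', 'S443N', 'T51Q', 'Y305R']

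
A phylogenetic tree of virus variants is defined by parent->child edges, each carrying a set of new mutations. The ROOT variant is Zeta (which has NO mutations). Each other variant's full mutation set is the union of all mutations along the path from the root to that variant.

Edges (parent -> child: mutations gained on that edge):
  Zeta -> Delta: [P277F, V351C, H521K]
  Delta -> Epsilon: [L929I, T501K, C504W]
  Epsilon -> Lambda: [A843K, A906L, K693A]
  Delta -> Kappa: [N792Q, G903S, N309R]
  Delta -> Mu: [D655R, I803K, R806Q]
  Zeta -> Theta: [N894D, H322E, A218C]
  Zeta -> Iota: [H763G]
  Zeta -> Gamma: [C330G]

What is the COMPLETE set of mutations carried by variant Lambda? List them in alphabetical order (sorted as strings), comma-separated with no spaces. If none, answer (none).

At Zeta: gained [] -> total []
At Delta: gained ['P277F', 'V351C', 'H521K'] -> total ['H521K', 'P277F', 'V351C']
At Epsilon: gained ['L929I', 'T501K', 'C504W'] -> total ['C504W', 'H521K', 'L929I', 'P277F', 'T501K', 'V351C']
At Lambda: gained ['A843K', 'A906L', 'K693A'] -> total ['A843K', 'A906L', 'C504W', 'H521K', 'K693A', 'L929I', 'P277F', 'T501K', 'V351C']

Answer: A843K,A906L,C504W,H521K,K693A,L929I,P277F,T501K,V351C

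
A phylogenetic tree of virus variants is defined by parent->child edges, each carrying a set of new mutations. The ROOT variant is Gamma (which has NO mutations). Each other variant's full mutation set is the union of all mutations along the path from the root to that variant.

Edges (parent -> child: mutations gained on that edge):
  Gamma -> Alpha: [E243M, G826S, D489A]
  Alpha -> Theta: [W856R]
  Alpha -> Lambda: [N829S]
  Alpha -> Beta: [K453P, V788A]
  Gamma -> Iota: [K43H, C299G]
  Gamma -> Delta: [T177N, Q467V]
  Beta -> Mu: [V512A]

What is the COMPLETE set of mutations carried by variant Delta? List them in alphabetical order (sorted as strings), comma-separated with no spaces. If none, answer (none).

At Gamma: gained [] -> total []
At Delta: gained ['T177N', 'Q467V'] -> total ['Q467V', 'T177N']

Answer: Q467V,T177N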